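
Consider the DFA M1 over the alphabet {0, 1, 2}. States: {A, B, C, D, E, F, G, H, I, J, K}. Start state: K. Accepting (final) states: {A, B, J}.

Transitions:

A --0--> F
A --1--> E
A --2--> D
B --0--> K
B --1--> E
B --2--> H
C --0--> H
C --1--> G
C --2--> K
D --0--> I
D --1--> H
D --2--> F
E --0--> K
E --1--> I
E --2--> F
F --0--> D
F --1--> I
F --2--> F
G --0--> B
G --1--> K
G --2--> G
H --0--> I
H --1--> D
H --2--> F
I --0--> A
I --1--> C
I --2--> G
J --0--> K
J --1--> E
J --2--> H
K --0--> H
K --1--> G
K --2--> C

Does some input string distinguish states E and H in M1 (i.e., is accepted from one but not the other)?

Reachable states from the start: {A,B,C,D,E,F,G,H,I,K}. Unreachable: {J} — drop them.
Initial partition by acceptance: {A,B} | {C,D,E,F,G,H,I,K}.
Refine {C,D,E,F,G,H,I,K} on symbol 0: members go to different blocks, giving {C,D,E,F,H,K} and {G,I}.
Refine {C,D,E,F,H,K} on symbol 0: members go to different blocks, giving {C,E,F,K} and {D,H}.
On input 0, block {C,E,F,K} splits into {C,F,K} and {E}.
No further refinement is possible. Final partition (5 blocks): {A,B} | {C,F,K} | {G,I} | {D,H} | {E}.
E and H end up in different blocks, so they are distinguishable. For instance, the string '00' is accepted from only H.

Yes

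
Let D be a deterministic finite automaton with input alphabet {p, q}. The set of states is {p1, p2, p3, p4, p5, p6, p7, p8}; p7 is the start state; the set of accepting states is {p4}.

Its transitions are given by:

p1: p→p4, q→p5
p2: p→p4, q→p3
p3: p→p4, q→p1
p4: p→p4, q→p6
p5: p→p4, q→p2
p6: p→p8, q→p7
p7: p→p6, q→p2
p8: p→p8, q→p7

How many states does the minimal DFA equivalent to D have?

4

Every state is reachable, so we keep all 8.
P0 = {p4} | {p1,p2,p3,p5,p6,p7,p8}.
On input p, block {p1,p2,p3,p5,p6,p7,p8} splits into {p1,p2,p3,p5} and {p6,p7,p8}.
On input q, block {p6,p7,p8} splits into {p6,p8} and {p7}.
No further refinement is possible. Final partition (4 blocks): {p4} | {p1,p2,p3,p5} | {p6,p8} | {p7}.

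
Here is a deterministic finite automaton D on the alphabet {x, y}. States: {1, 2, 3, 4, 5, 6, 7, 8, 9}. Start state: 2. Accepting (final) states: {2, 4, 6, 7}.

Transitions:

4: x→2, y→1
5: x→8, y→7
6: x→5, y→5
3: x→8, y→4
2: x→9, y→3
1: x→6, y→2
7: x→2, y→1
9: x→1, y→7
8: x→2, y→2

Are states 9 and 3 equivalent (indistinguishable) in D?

Yes

All states are reachable from the start state.
Initial partition by acceptance: {2,4,6,7} | {1,3,5,8,9}.
Refine {2,4,6,7} on symbol x: members go to different blocks, giving {2,6} and {4,7}.
Refine {1,3,5,8,9} on symbol x: members go to different blocks, giving {3,5,9} and {1,8}.
No further refinement is possible. Final partition (4 blocks): {2,6} | {3,5,9} | {4,7} | {1,8}.
9 and 3 lie in the same block of the stable partition, so they are equivalent — no string distinguishes them.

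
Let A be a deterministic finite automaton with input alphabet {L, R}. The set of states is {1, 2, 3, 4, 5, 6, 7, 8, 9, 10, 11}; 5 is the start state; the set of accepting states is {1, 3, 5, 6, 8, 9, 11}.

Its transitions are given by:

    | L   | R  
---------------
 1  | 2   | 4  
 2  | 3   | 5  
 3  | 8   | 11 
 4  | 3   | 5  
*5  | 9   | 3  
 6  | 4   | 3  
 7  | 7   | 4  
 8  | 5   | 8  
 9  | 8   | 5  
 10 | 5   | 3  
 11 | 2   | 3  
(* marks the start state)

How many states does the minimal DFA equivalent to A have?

Reachable states from the start: {2,3,5,8,9,11}. Unreachable: {1,4,6,7,10} — drop them.
Start with accepting vs non-accepting: {3,5,8,9,11} | {2}.
Split {3,5,8,9,11} by δ(·,L) → {3,5,8,9} and {11}.
Split {3,5,8,9} by δ(·,R) → {5,8,9} and {3}.
On input R, block {5,8,9} splits into {8,9} and {5}.
On input L, block {8,9} splits into {8} and {9}.
Stable partition: {8} | {2} | {11} | {3} | {5} | {9} — 6 equivalence classes.

6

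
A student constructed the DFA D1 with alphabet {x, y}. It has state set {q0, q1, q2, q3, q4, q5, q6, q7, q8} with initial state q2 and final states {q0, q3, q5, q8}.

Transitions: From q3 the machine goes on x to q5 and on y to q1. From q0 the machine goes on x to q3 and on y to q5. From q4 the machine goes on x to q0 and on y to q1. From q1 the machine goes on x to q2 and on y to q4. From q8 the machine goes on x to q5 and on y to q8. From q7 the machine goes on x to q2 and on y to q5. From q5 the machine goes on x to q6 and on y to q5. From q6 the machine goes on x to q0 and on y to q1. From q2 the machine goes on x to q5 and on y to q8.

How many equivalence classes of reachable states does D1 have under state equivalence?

States {q7} cannot be reached from the start state, so discard them.
Start with accepting vs non-accepting: {q0,q3,q5,q8} | {q1,q2,q4,q6}.
Refine {q0,q3,q5,q8} on symbol x: members go to different blocks, giving {q0,q3,q8} and {q5}.
On input x, block {q0,q3,q8} splits into {q3,q8} and {q0}.
On input y, block {q3,q8} splits into {q3} and {q8}.
Split {q1,q2,q4,q6} by δ(·,x) → {q4,q6} and {q1} and {q2}.
No further refinement is possible. Final partition (7 blocks): {q3} | {q4,q6} | {q5} | {q0} | {q8} | {q1} | {q2}.

7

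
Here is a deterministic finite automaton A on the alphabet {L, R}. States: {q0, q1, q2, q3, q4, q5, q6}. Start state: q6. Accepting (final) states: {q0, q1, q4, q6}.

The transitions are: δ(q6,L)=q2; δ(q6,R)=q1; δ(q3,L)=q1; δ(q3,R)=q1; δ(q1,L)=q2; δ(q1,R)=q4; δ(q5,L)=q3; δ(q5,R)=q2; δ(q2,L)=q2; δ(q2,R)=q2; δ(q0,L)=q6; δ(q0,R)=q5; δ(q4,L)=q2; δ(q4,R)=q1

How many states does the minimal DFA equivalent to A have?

2

Reachable states from the start: {q1,q2,q4,q6}. Unreachable: {q0,q3,q5} — drop them.
Start with accepting vs non-accepting: {q1,q4,q6} | {q2}.
Stable partition: {q1,q4,q6} | {q2} — 2 equivalence classes.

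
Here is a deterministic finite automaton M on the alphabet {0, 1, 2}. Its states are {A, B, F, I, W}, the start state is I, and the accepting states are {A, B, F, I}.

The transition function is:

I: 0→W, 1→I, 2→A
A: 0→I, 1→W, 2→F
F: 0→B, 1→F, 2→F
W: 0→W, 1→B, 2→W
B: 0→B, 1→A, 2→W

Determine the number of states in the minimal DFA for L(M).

Every state is reachable, so we keep all 5.
P0 = {A,B,F,I} | {W}.
Split {A,B,F,I} by δ(·,0) → {A,B,F} and {I}.
On input 0, block {A,B,F} splits into {B,F} and {A}.
On input 1, block {B,F} splits into {B} and {F}.
The partition is now stable with 5 blocks: {B} | {W} | {I} | {A} | {F}.

5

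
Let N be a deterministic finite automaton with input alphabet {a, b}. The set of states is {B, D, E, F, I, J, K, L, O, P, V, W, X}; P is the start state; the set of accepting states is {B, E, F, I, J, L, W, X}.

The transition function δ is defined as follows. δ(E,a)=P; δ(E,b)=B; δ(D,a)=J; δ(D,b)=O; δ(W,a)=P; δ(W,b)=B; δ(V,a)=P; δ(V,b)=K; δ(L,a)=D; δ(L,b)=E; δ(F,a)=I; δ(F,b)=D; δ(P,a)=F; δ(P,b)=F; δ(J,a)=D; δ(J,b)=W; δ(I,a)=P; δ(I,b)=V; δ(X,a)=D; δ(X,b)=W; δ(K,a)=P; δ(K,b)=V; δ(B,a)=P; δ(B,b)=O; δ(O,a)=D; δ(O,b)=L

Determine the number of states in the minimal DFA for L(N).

States {X} cannot be reached from the start state, so discard them.
Initial partition by acceptance: {B,E,F,I,J,L,W} | {D,K,O,P,V}.
Refine {B,E,F,I,J,L,W} on symbol a: members go to different blocks, giving {B,E,I,J,L,W} and {F}.
On input b, block {B,E,I,J,L,W} splits into {E,J,L,W} and {B,I}.
On input b, block {E,J,L,W} splits into {J,L} and {E,W}.
Refine {D,K,O,P,V} on symbol a: members go to different blocks, giving {K,O,V} and {P} and {D}.
Split {K,O,V} by δ(·,a) → {K,V} and {O}.
Split {B,I} by δ(·,b) → {B} and {I}.
No further refinement is possible. Final partition (9 blocks): {J,L} | {K,V} | {F} | {B} | {E,W} | {P} | {D} | {O} | {I}.

9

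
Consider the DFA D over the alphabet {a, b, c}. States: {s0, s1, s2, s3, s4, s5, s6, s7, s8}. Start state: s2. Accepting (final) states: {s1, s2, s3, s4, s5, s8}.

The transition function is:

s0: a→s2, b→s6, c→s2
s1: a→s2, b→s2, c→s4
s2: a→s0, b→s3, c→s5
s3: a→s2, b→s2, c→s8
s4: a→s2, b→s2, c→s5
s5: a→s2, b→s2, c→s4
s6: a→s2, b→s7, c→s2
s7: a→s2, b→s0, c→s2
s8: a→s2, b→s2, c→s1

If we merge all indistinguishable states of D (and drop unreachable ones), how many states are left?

3

All states are reachable from the start state.
Start with accepting vs non-accepting: {s1,s2,s3,s4,s5,s8} | {s0,s6,s7}.
Split {s1,s2,s3,s4,s5,s8} by δ(·,a) → {s1,s3,s4,s5,s8} and {s2}.
Stable partition: {s1,s3,s4,s5,s8} | {s0,s6,s7} | {s2} — 3 equivalence classes.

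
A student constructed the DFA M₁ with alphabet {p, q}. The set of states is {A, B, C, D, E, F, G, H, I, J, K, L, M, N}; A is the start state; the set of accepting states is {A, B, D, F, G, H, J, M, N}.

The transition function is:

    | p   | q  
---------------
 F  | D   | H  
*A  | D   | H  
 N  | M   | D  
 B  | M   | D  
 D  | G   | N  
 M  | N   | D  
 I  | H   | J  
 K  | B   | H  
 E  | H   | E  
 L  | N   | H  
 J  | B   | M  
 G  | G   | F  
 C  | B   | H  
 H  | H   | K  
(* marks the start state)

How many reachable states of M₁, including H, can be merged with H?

First remove the unreachable states {C,E,I,J,L}; 9 states remain.
Initial partition by acceptance: {A,B,D,F,G,H,M,N} | {K}.
Refine {A,B,D,F,G,H,M,N} on symbol q: members go to different blocks, giving {A,B,D,F,G,M,N} and {H}.
Split {A,B,D,F,G,M,N} by δ(·,q) → {B,D,G,M,N} and {A,F}.
Split {B,D,G,M,N} by δ(·,q) → {B,D,M,N} and {G}.
Split {B,D,M,N} by δ(·,p) → {B,M,N} and {D}.
Stable partition: {B,M,N} | {K} | {H} | {A,F} | {G} | {D} — 6 equivalence classes.
State H belongs to the block {H}, which has 1 states.

1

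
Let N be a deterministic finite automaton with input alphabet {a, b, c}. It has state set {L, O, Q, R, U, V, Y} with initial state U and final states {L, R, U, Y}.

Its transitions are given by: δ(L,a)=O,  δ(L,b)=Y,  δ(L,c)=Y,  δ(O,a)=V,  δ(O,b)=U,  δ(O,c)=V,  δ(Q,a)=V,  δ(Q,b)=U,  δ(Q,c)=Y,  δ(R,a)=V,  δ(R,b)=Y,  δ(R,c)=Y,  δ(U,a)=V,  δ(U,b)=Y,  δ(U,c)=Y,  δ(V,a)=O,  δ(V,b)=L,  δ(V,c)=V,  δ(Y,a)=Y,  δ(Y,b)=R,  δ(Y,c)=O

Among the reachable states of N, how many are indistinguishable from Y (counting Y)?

States {Q} cannot be reached from the start state, so discard them.
P0 = {L,R,U,Y} | {O,V}.
Split {L,R,U,Y} by δ(·,a) → {L,R,U} and {Y}.
Stable partition: {L,R,U} | {O,V} | {Y} — 3 equivalence classes.
State Y belongs to the block {Y}, which has 1 states.

1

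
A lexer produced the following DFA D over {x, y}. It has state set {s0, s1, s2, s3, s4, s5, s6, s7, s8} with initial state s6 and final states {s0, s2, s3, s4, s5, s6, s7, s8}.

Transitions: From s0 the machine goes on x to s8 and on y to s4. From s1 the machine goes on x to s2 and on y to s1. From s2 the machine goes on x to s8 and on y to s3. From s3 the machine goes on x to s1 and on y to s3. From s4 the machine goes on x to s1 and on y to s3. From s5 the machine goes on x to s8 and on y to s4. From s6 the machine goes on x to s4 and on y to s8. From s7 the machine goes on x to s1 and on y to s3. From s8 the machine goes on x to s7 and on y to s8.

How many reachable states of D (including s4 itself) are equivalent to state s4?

3

First remove the unreachable states {s0,s5}; 7 states remain.
P0 = {s2,s3,s4,s6,s7,s8} | {s1}.
Split {s2,s3,s4,s6,s7,s8} by δ(·,x) → {s2,s6,s8} and {s3,s4,s7}.
Refine {s2,s6,s8} on symbol x: members go to different blocks, giving {s6,s8} and {s2}.
No further refinement is possible. Final partition (4 blocks): {s6,s8} | {s1} | {s3,s4,s7} | {s2}.
State s4 belongs to the block {s3,s4,s7}, which has 3 states.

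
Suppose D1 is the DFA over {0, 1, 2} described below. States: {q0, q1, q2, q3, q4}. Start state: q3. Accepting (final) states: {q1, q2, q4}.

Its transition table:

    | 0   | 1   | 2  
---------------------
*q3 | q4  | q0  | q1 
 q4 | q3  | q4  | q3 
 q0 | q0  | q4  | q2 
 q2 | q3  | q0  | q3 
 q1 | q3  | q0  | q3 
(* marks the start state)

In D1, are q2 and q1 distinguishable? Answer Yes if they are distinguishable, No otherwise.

No

Every state is reachable, so we keep all 5.
Initial partition by acceptance: {q1,q2,q4} | {q0,q3}.
Split {q1,q2,q4} by δ(·,1) → {q1,q2} and {q4}.
Split {q0,q3} by δ(·,0) → {q0} and {q3}.
Stable partition: {q1,q2} | {q0} | {q4} | {q3} — 4 equivalence classes.
q2 and q1 lie in the same block of the stable partition, so they are equivalent — no string distinguishes them.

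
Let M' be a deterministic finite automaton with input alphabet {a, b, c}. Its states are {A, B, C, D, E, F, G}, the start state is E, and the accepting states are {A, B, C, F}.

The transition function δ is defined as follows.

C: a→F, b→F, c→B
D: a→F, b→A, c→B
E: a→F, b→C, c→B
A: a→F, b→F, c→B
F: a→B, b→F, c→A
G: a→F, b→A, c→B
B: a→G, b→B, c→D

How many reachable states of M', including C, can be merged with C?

All states are reachable from the start state.
P0 = {A,B,C,F} | {D,E,G}.
Split {A,B,C,F} by δ(·,a) → {A,C,F} and {B}.
On input a, block {A,C,F} splits into {A,C} and {F}.
No further refinement is possible. Final partition (4 blocks): {A,C} | {D,E,G} | {B} | {F}.
The equivalence class containing C is {A,C}, of size 2.

2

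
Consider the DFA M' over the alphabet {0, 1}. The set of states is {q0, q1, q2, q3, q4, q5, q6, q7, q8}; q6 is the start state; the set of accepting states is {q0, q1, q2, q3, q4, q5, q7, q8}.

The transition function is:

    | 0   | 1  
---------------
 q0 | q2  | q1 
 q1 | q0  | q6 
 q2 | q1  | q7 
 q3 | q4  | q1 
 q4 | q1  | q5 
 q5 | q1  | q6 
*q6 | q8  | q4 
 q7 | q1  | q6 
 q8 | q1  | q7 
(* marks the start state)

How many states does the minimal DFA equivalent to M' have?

5

States {q3} cannot be reached from the start state, so discard them.
P0 = {q0,q1,q2,q4,q5,q7,q8} | {q6}.
On input 1, block {q0,q1,q2,q4,q5,q7,q8} splits into {q0,q2,q4,q8} and {q1,q5,q7}.
Split {q0,q2,q4,q8} by δ(·,0) → {q2,q4,q8} and {q0}.
Split {q1,q5,q7} by δ(·,0) → {q5,q7} and {q1}.
The partition is now stable with 5 blocks: {q2,q4,q8} | {q6} | {q5,q7} | {q0} | {q1}.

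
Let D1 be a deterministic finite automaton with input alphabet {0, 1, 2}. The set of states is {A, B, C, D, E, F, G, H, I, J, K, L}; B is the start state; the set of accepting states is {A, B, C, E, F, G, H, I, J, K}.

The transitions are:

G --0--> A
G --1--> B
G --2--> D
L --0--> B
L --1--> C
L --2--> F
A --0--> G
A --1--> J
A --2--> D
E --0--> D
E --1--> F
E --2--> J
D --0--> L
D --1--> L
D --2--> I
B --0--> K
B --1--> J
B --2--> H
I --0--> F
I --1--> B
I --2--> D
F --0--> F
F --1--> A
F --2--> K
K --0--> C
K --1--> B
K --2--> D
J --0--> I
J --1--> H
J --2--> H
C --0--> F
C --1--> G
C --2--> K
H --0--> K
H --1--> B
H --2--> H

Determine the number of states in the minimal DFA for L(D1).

6

First remove the unreachable states {E}; 11 states remain.
Start with accepting vs non-accepting: {A,B,C,F,G,H,I,J,K} | {D,L}.
Split {A,B,C,F,G,H,I,J,K} by δ(·,2) → {B,C,F,H,J} and {A,G,I,K}.
On input 0, block {B,C,F,H,J} splits into {B,H,J} and {C,F}.
Split {D,L} by δ(·,0) → {D} and {L}.
Refine {A,G,I,K} on symbol 0: members go to different blocks, giving {A,G} and {I,K}.
No further refinement is possible. Final partition (6 blocks): {B,H,J} | {D} | {A,G} | {C,F} | {L} | {I,K}.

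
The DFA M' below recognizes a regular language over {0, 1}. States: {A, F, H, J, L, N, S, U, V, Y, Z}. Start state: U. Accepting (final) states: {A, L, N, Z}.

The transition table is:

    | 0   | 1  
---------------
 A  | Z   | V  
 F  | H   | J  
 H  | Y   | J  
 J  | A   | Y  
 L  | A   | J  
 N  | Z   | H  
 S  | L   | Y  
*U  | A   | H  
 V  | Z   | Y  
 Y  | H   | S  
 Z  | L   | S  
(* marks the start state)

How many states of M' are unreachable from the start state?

2

No path from U leads to F, N; the other 9 states are all reachable.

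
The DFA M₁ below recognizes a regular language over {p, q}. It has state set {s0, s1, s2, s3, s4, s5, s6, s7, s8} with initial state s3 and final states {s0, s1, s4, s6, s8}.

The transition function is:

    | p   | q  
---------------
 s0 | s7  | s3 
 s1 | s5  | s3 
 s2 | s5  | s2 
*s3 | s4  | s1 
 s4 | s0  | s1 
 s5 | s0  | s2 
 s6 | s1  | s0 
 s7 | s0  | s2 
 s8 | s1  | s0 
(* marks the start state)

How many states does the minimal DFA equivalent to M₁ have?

States {s6,s8} cannot be reached from the start state, so discard them.
Start with accepting vs non-accepting: {s0,s1,s4} | {s2,s3,s5,s7}.
Split {s0,s1,s4} by δ(·,p) → {s0,s1} and {s4}.
Split {s2,s3,s5,s7} by δ(·,p) → {s5,s7} and {s2} and {s3}.
No further refinement is possible. Final partition (5 blocks): {s0,s1} | {s5,s7} | {s4} | {s2} | {s3}.

5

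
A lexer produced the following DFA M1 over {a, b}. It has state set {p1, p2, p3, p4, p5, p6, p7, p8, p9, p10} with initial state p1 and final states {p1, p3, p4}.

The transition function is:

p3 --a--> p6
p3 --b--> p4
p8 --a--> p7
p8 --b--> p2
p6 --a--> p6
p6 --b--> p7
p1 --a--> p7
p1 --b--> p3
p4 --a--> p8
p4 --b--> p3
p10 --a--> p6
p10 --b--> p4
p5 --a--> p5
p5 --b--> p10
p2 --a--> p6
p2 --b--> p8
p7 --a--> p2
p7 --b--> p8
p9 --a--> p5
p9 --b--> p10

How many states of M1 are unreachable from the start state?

3

No path from p1 leads to p5, p9, p10; the other 7 states are all reachable.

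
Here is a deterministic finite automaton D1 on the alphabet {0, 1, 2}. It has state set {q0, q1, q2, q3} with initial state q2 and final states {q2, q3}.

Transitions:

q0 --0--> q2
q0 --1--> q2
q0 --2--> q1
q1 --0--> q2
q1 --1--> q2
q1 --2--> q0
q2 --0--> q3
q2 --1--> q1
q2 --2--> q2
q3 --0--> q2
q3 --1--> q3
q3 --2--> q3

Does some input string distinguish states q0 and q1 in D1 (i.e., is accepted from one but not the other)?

Initial partition by acceptance: {q2,q3} | {q0,q1}.
On input 1, block {q2,q3} splits into {q2} and {q3}.
The partition is now stable with 3 blocks: {q2} | {q0,q1} | {q3}.
q0 and q1 lie in the same block of the stable partition, so they are equivalent — no string distinguishes them.

No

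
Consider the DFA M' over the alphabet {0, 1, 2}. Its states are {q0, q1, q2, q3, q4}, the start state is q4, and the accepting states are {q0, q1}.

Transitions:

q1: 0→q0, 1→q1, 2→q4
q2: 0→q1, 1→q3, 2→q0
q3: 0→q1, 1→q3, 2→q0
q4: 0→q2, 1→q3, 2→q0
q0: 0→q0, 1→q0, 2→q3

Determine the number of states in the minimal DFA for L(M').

Initial partition by acceptance: {q0,q1} | {q2,q3,q4}.
Split {q2,q3,q4} by δ(·,0) → {q2,q3} and {q4}.
Refine {q0,q1} on symbol 2: members go to different blocks, giving {q0} and {q1}.
Stable partition: {q0} | {q2,q3} | {q4} | {q1} — 4 equivalence classes.

4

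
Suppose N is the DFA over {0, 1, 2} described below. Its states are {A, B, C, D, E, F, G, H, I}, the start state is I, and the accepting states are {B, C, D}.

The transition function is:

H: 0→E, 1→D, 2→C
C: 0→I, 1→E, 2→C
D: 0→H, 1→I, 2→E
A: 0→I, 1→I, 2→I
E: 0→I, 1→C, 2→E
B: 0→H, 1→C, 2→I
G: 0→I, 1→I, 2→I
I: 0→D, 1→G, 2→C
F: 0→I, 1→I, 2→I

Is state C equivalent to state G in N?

No

First remove the unreachable states {A,B,F}; 6 states remain.
P0 = {C,D} | {E,G,H,I}.
Split {C,D} by δ(·,2) → {C} and {D}.
On input 0, block {E,G,H,I} splits into {E,G,H} and {I}.
Refine {E,G,H} on symbol 0: members go to different blocks, giving {E,G} and {H}.
Split {E,G} by δ(·,1) → {E} and {G}.
The partition is now stable with 6 blocks: {C} | {E} | {D} | {I} | {H} | {G}.
C and G end up in different blocks, so they are distinguishable. For instance, the string 'ε' is accepted from only C.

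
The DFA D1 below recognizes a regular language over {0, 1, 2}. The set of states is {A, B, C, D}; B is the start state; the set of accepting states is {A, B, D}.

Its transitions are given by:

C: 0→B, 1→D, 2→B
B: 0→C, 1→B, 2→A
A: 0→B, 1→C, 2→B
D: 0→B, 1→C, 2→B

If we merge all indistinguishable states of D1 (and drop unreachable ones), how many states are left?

3

Start with accepting vs non-accepting: {A,B,D} | {C}.
Split {A,B,D} by δ(·,0) → {A,D} and {B}.
No further refinement is possible. Final partition (3 blocks): {A,D} | {C} | {B}.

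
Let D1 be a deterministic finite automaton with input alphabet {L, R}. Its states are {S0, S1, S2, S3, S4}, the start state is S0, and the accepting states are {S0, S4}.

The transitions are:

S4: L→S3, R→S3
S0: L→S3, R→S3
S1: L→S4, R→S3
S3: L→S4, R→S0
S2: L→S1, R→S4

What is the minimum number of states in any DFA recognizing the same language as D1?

2

States {S1,S2} cannot be reached from the start state, so discard them.
P0 = {S0,S4} | {S3}.
Stable partition: {S0,S4} | {S3} — 2 equivalence classes.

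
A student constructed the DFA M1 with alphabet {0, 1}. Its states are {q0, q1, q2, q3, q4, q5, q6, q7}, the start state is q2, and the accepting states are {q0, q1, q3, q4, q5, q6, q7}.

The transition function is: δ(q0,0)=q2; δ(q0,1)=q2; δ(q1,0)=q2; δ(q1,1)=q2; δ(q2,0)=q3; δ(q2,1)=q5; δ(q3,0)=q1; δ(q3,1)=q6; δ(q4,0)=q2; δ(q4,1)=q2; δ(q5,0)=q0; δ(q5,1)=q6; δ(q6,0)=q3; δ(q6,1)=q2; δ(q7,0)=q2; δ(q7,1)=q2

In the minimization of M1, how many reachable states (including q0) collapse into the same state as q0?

2

States {q4,q7} cannot be reached from the start state, so discard them.
Start with accepting vs non-accepting: {q0,q1,q3,q5,q6} | {q2}.
On input 0, block {q0,q1,q3,q5,q6} splits into {q3,q5,q6} and {q0,q1}.
On input 0, block {q3,q5,q6} splits into {q3,q5} and {q6}.
The partition is now stable with 4 blocks: {q3,q5} | {q2} | {q0,q1} | {q6}.
The equivalence class containing q0 is {q0,q1}, of size 2.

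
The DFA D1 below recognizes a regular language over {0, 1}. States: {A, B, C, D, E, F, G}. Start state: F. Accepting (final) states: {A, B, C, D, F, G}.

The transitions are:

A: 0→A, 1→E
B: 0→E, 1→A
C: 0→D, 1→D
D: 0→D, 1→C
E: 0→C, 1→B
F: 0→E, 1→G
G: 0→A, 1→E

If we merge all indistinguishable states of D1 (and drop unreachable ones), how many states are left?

Initial partition by acceptance: {A,B,C,D,F,G} | {E}.
On input 0, block {A,B,C,D,F,G} splits into {A,C,D,G} and {B,F}.
On input 1, block {A,C,D,G} splits into {A,G} and {C,D}.
The partition is now stable with 4 blocks: {A,G} | {E} | {B,F} | {C,D}.

4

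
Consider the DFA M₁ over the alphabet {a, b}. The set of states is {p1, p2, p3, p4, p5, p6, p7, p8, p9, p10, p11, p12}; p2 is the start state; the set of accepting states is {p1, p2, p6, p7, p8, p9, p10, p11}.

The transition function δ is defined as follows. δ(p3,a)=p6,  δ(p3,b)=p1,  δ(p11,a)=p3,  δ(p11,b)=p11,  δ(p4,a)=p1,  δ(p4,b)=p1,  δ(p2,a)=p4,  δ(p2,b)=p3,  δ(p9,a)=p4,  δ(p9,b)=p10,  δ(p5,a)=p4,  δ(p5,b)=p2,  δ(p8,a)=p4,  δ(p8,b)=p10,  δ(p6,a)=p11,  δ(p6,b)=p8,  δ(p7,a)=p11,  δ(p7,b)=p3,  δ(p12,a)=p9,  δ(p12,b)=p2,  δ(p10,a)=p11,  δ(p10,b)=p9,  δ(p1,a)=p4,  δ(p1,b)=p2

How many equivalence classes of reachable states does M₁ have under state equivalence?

Reachable states from the start: {p1,p2,p3,p4,p6,p8,p9,p10,p11}. Unreachable: {p5,p7,p12} — drop them.
Initial partition by acceptance: {p1,p2,p6,p8,p9,p10,p11} | {p3,p4}.
Refine {p1,p2,p6,p8,p9,p10,p11} on symbol a: members go to different blocks, giving {p1,p2,p8,p9,p11} and {p6,p10}.
Refine {p1,p2,p8,p9,p11} on symbol b: members go to different blocks, giving {p1,p11} and {p8,p9} and {p2}.
Split {p1,p11} by δ(·,b) → {p1} and {p11}.
Refine {p3,p4} on symbol a: members go to different blocks, giving {p3} and {p4}.
No further refinement is possible. Final partition (7 blocks): {p1} | {p3} | {p6,p10} | {p8,p9} | {p2} | {p11} | {p4}.

7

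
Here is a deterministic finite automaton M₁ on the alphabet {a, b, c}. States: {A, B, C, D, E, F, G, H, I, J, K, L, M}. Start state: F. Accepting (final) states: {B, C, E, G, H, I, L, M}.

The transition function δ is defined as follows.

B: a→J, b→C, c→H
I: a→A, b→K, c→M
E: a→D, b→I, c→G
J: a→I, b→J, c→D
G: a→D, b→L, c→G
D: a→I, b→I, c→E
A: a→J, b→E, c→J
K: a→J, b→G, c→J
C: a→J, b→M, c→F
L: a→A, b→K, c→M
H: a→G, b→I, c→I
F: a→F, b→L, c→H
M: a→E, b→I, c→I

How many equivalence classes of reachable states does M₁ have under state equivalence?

First remove the unreachable states {B,C}; 11 states remain.
Initial partition by acceptance: {E,G,H,I,L,M} | {A,D,F,J,K}.
On input a, block {E,G,H,I,L,M} splits into {E,G,I,L} and {H,M}.
Split {E,G,I,L} by δ(·,b) → {E,G} and {I,L}.
Refine {A,D,F,J,K} on symbol a: members go to different blocks, giving {A,F,K} and {D,J}.
Split {A,F,K} by δ(·,a) → {A,K} and {F}.
Refine {D,J} on symbol b: members go to different blocks, giving {D} and {J}.
Stable partition: {E,G} | {A,K} | {H,M} | {I,L} | {D} | {F} | {J} — 7 equivalence classes.

7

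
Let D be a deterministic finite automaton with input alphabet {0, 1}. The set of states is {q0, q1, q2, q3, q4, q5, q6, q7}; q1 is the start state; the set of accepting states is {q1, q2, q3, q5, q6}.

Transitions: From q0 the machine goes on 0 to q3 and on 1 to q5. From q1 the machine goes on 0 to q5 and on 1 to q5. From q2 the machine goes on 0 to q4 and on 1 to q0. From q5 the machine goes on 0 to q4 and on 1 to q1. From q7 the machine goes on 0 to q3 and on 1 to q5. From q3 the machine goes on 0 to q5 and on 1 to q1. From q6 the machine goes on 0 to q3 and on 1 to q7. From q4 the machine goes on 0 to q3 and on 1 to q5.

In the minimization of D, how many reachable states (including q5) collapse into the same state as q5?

1

States {q0,q2,q6,q7} cannot be reached from the start state, so discard them.
P0 = {q1,q3,q5} | {q4}.
On input 0, block {q1,q3,q5} splits into {q1,q3} and {q5}.
On input 1, block {q1,q3} splits into {q1} and {q3}.
Stable partition: {q1} | {q4} | {q5} | {q3} — 4 equivalence classes.
The equivalence class containing q5 is {q5}, of size 1.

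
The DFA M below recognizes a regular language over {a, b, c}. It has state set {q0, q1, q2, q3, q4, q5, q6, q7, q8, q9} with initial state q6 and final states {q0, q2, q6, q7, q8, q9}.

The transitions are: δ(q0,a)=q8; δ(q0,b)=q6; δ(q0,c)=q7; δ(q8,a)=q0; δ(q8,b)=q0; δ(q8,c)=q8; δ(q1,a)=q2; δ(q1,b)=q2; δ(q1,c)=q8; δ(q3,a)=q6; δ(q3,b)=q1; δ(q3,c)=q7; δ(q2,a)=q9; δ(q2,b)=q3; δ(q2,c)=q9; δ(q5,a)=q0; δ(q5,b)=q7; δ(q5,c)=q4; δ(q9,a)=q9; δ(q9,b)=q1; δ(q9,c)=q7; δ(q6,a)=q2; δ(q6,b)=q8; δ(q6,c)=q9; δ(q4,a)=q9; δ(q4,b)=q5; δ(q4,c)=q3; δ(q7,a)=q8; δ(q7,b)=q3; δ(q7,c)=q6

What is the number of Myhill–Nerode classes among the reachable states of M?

8

States {q4,q5} cannot be reached from the start state, so discard them.
Start with accepting vs non-accepting: {q0,q2,q6,q7,q8,q9} | {q1,q3}.
Split {q0,q2,q6,q7,q8,q9} by δ(·,b) → {q0,q6,q8} and {q2,q7,q9}.
Refine {q0,q6,q8} on symbol a: members go to different blocks, giving {q0,q8} and {q6}.
Split {q0,q8} by δ(·,b) → {q0} and {q8}.
Refine {q1,q3} on symbol a: members go to different blocks, giving {q1} and {q3}.
On input a, block {q2,q7,q9} splits into {q2,q9} and {q7}.
Split {q2,q9} by δ(·,b) → {q2} and {q9}.
Stable partition: {q0} | {q1} | {q2} | {q6} | {q8} | {q3} | {q7} | {q9} — 8 equivalence classes.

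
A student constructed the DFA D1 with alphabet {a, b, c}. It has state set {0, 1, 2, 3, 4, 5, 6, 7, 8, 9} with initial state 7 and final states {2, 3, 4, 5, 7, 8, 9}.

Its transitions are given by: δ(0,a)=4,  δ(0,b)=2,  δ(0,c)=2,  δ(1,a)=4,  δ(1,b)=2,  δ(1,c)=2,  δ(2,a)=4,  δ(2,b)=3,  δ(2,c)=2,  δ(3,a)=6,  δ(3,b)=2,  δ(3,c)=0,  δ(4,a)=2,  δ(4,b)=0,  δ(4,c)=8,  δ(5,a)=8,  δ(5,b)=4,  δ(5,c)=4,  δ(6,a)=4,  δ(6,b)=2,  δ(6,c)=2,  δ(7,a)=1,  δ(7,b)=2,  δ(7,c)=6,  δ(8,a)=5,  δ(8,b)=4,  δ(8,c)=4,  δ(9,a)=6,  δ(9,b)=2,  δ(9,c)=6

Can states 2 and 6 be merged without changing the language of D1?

No

States {9} cannot be reached from the start state, so discard them.
P0 = {2,3,4,5,7,8} | {0,1,6}.
Split {2,3,4,5,7,8} by δ(·,a) → {2,4,5,8} and {3,7}.
Refine {2,4,5,8} on symbol b: members go to different blocks, giving {5,8} and {2} and {4}.
No further refinement is possible. Final partition (5 blocks): {5,8} | {0,1,6} | {3,7} | {2} | {4}.
2 and 6 end up in different blocks, so they are distinguishable. For instance, the string 'ε' is accepted from only 2.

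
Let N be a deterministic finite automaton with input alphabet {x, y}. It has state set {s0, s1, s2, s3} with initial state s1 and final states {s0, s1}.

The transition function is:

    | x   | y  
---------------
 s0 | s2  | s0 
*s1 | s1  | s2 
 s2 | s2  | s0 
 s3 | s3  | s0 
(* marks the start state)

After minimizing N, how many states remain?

Reachable states from the start: {s0,s1,s2}. Unreachable: {s3} — drop them.
P0 = {s0,s1} | {s2}.
Refine {s0,s1} on symbol x: members go to different blocks, giving {s0} and {s1}.
Stable partition: {s0} | {s2} | {s1} — 3 equivalence classes.

3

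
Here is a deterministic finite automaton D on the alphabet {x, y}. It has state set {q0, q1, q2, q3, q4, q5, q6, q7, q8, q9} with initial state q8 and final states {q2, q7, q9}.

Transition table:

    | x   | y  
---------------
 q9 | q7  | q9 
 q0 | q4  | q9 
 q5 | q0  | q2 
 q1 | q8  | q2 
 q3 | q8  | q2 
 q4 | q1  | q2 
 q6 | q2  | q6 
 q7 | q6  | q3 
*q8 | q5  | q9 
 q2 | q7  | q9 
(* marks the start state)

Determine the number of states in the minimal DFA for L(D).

4

All states are reachable from the start state.
P0 = {q2,q7,q9} | {q0,q1,q3,q4,q5,q6,q8}.
Split {q2,q7,q9} by δ(·,x) → {q2,q9} and {q7}.
On input x, block {q0,q1,q3,q4,q5,q6,q8} splits into {q0,q1,q3,q4,q5,q8} and {q6}.
Stable partition: {q2,q9} | {q0,q1,q3,q4,q5,q8} | {q7} | {q6} — 4 equivalence classes.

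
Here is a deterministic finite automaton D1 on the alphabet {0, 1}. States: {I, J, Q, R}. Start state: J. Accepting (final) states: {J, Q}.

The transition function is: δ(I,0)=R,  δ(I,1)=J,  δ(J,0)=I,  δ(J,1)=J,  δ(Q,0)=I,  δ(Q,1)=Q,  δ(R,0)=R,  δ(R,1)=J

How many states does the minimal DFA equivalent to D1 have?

2

Reachable states from the start: {I,J,R}. Unreachable: {Q} — drop them.
Start with accepting vs non-accepting: {J} | {I,R}.
The partition is now stable with 2 blocks: {J} | {I,R}.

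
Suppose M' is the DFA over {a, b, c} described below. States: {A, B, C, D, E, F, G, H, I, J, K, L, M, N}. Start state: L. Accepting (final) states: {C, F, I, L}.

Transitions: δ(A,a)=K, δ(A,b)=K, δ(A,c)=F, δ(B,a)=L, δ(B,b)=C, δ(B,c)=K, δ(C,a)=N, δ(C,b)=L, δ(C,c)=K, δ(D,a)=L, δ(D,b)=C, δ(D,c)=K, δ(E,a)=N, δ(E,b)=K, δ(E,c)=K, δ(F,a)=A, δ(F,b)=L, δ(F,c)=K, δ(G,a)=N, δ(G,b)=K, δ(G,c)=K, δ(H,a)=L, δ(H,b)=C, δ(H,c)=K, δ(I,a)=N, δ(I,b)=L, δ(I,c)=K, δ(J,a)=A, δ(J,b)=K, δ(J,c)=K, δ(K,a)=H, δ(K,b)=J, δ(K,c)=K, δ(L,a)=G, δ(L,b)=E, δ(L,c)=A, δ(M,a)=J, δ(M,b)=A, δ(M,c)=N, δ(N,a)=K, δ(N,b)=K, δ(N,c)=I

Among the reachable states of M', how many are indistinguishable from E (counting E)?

3

States {B,D,M} cannot be reached from the start state, so discard them.
Start with accepting vs non-accepting: {C,F,I,L} | {A,E,G,H,J,K,N}.
Split {C,F,I,L} by δ(·,b) → {C,F,I} and {L}.
Split {A,E,G,H,J,K,N} by δ(·,a) → {A,E,G,J,K,N} and {H}.
Refine {A,E,G,J,K,N} on symbol a: members go to different blocks, giving {A,E,G,J,N} and {K}.
Refine {A,E,G,J,N} on symbol a: members go to different blocks, giving {E,G,J} and {A,N}.
The partition is now stable with 6 blocks: {C,F,I} | {E,G,J} | {L} | {H} | {K} | {A,N}.
The equivalence class containing E is {E,G,J}, of size 3.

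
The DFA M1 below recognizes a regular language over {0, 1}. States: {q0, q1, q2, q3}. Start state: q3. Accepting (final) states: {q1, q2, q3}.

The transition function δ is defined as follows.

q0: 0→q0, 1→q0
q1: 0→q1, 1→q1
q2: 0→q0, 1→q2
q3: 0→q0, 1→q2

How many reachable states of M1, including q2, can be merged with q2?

Reachable states from the start: {q0,q2,q3}. Unreachable: {q1} — drop them.
Initial partition by acceptance: {q2,q3} | {q0}.
No further refinement is possible. Final partition (2 blocks): {q2,q3} | {q0}.
The equivalence class containing q2 is {q2,q3}, of size 2.

2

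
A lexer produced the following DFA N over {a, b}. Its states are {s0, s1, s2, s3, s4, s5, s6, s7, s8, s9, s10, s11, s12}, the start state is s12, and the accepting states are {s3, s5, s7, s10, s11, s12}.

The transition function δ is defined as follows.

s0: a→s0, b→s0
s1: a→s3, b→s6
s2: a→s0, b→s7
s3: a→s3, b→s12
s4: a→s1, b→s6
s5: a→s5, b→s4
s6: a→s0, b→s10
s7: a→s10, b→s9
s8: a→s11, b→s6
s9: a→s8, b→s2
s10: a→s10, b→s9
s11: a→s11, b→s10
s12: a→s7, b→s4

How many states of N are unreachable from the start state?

1

No path from s12 leads to s5; the other 12 states are all reachable.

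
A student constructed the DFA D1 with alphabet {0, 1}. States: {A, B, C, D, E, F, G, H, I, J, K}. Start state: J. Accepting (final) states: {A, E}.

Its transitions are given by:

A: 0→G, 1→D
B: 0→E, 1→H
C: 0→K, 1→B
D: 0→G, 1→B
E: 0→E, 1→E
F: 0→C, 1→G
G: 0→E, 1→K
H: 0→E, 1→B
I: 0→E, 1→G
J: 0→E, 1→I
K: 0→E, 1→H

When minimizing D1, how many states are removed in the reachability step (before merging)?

BFS from J reaches {B, E, G, H, I, J, K}; the 4 state(s) A, C, D, F are never visited.

4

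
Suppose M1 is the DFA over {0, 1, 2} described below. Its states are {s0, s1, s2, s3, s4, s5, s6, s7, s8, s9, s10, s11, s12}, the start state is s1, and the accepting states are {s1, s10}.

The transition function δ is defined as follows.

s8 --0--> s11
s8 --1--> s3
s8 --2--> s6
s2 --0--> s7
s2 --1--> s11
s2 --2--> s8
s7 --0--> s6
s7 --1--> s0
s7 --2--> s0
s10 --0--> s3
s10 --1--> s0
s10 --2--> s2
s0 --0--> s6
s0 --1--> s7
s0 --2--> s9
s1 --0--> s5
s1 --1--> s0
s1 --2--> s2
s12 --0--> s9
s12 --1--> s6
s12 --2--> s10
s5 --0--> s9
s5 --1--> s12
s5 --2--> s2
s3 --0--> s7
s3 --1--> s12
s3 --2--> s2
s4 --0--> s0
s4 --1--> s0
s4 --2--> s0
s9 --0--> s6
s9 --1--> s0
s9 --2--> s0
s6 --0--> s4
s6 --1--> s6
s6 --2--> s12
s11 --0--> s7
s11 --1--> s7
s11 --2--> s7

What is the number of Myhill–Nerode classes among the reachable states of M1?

8

P0 = {s1,s10} | {s0,s2,s3,s4,s5,s6,s7,s8,s9,s11,s12}.
Refine {s0,s2,s3,s4,s5,s6,s7,s8,s9,s11,s12} on symbol 2: members go to different blocks, giving {s0,s2,s3,s4,s5,s6,s7,s8,s9,s11} and {s12}.
Refine {s0,s2,s3,s4,s5,s6,s7,s8,s9,s11} on symbol 1: members go to different blocks, giving {s0,s2,s4,s6,s7,s8,s9,s11} and {s3,s5}.
On input 1, block {s0,s2,s4,s6,s7,s8,s9,s11} splits into {s0,s2,s4,s6,s7,s9,s11} and {s8}.
Split {s0,s2,s4,s6,s7,s9,s11} by δ(·,2) → {s0,s4,s7,s9,s11} and {s2} and {s6}.
On input 0, block {s0,s4,s7,s9,s11} splits into {s0,s7,s9} and {s4,s11}.
No further refinement is possible. Final partition (8 blocks): {s1,s10} | {s0,s7,s9} | {s12} | {s3,s5} | {s8} | {s2} | {s6} | {s4,s11}.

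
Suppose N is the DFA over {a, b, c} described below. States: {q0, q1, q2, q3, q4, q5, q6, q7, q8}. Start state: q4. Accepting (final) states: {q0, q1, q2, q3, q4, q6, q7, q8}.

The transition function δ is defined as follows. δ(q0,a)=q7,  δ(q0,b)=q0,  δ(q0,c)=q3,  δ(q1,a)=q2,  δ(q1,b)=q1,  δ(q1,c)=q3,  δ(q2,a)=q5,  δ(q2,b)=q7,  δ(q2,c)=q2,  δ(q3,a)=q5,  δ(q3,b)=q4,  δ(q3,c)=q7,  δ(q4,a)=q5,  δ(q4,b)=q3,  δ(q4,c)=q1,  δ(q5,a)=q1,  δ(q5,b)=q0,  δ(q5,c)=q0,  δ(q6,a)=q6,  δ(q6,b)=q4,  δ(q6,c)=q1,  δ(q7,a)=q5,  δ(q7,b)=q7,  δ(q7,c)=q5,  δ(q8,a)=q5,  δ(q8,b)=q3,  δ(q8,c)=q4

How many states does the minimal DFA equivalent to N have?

States {q6,q8} cannot be reached from the start state, so discard them.
P0 = {q0,q1,q2,q3,q4,q7} | {q5}.
On input a, block {q0,q1,q2,q3,q4,q7} splits into {q2,q3,q4,q7} and {q0,q1}.
On input c, block {q2,q3,q4,q7} splits into {q2,q3} and {q4} and {q7}.
Refine {q2,q3} on symbol b: members go to different blocks, giving {q2} and {q3}.
Split {q0,q1} by δ(·,a) → {q0} and {q1}.
No further refinement is possible. Final partition (7 blocks): {q2} | {q5} | {q0} | {q4} | {q7} | {q3} | {q1}.

7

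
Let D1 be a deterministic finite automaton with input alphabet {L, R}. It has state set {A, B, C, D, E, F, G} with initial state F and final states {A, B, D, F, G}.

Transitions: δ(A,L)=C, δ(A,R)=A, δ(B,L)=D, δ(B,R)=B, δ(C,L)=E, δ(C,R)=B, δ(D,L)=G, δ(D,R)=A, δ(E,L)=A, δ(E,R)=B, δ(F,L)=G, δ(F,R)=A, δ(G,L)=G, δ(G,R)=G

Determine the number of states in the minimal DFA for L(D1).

6

All states are reachable from the start state.
Initial partition by acceptance: {A,B,D,F,G} | {C,E}.
Refine {A,B,D,F,G} on symbol L: members go to different blocks, giving {B,D,F,G} and {A}.
Split {B,D,F,G} by δ(·,R) → {B,G} and {D,F}.
Split {B,G} by δ(·,L) → {B} and {G}.
Split {C,E} by δ(·,L) → {C} and {E}.
Stable partition: {B} | {C} | {A} | {D,F} | {G} | {E} — 6 equivalence classes.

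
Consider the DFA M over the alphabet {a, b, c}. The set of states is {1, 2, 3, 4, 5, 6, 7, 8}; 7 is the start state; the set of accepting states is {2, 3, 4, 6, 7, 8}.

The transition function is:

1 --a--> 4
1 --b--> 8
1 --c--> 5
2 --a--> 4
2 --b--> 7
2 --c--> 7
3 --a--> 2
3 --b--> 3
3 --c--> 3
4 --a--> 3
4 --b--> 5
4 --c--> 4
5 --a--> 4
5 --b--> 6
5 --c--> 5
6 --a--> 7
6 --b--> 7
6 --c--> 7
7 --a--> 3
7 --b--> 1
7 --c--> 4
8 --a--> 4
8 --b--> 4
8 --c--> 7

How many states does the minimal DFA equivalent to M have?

4

P0 = {2,3,4,6,7,8} | {1,5}.
Refine {2,3,4,6,7,8} on symbol b: members go to different blocks, giving {2,3,6,8} and {4,7}.
Refine {2,3,6,8} on symbol a: members go to different blocks, giving {2,6,8} and {3}.
The partition is now stable with 4 blocks: {2,6,8} | {1,5} | {4,7} | {3}.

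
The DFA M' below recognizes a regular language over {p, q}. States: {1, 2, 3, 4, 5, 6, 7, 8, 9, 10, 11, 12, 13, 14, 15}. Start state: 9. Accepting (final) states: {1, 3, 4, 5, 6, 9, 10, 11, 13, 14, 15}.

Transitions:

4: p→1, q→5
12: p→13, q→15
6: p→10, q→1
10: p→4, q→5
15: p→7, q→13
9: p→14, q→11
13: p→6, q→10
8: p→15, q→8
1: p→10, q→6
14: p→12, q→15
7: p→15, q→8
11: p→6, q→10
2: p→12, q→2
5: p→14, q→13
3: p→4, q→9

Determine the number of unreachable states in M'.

2

No path from 9 leads to 2, 3; the other 13 states are all reachable.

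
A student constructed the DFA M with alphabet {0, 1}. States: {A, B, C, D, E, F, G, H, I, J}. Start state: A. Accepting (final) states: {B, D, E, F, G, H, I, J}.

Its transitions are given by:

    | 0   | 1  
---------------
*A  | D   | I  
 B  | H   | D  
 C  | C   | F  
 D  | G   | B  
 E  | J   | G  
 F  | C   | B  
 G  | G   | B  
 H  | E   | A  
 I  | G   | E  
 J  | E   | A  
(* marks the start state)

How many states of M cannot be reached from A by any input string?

BFS from A reaches {A, B, D, E, G, H, I, J}; the 2 state(s) C, F are never visited.

2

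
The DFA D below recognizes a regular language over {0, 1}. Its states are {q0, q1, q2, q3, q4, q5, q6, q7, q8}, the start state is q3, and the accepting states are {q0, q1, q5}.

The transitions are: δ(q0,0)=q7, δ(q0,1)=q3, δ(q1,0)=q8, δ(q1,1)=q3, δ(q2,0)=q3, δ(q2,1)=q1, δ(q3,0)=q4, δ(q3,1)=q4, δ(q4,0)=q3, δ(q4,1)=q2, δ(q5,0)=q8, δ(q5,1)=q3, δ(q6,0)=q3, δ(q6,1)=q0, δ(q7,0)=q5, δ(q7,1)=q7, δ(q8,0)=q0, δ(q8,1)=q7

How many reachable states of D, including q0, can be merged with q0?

First remove the unreachable states {q6}; 8 states remain.
P0 = {q0,q1,q5} | {q2,q3,q4,q7,q8}.
Refine {q2,q3,q4,q7,q8} on symbol 0: members go to different blocks, giving {q2,q3,q4} and {q7,q8}.
Split {q2,q3,q4} by δ(·,1) → {q3,q4} and {q2}.
On input 1, block {q3,q4} splits into {q3} and {q4}.
The partition is now stable with 5 blocks: {q0,q1,q5} | {q3} | {q7,q8} | {q2} | {q4}.
The equivalence class containing q0 is {q0,q1,q5}, of size 3.

3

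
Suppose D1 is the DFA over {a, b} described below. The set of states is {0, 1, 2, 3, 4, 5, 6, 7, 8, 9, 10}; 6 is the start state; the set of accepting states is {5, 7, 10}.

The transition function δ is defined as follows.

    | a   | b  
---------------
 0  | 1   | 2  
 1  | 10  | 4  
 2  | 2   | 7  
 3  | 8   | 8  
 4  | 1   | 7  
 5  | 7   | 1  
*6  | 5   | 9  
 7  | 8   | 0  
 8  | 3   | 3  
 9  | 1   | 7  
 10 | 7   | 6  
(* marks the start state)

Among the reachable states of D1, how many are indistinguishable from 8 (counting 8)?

2

Every state is reachable, so we keep all 11.
Initial partition by acceptance: {5,7,10} | {0,1,2,3,4,6,8,9}.
Split {5,7,10} by δ(·,a) → {5,10} and {7}.
Split {0,1,2,3,4,6,8,9} by δ(·,a) → {0,2,3,4,8,9} and {1,6}.
On input a, block {0,2,3,4,8,9} splits into {0,4,9} and {2,3,8}.
Split {0,4,9} by δ(·,b) → {4,9} and {0}.
Split {2,3,8} by δ(·,b) → {3,8} and {2}.
Stable partition: {5,10} | {4,9} | {7} | {1,6} | {3,8} | {0} | {2} — 7 equivalence classes.
State 8 belongs to the block {3,8}, which has 2 states.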